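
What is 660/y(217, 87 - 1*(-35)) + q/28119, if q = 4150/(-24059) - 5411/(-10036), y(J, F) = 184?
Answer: 186712059405299/52052869755796 ≈ 3.5870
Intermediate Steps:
q = 88533849/241456124 (q = 4150*(-1/24059) - 5411*(-1/10036) = -4150/24059 + 5411/10036 = 88533849/241456124 ≈ 0.36667)
660/y(217, 87 - 1*(-35)) + q/28119 = 660/184 + (88533849/241456124)/28119 = 660*(1/184) + (88533849/241456124)*(1/28119) = 165/46 + 29511283/2263168250252 = 186712059405299/52052869755796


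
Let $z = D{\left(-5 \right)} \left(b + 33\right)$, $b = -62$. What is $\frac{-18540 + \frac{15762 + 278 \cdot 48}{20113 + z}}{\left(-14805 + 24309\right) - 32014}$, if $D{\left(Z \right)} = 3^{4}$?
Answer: $\frac{164657727}{199933820} \approx 0.82356$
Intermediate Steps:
$D{\left(Z \right)} = 81$
$z = -2349$ ($z = 81 \left(-62 + 33\right) = 81 \left(-29\right) = -2349$)
$\frac{-18540 + \frac{15762 + 278 \cdot 48}{20113 + z}}{\left(-14805 + 24309\right) - 32014} = \frac{-18540 + \frac{15762 + 278 \cdot 48}{20113 - 2349}}{\left(-14805 + 24309\right) - 32014} = \frac{-18540 + \frac{15762 + 13344}{17764}}{9504 - 32014} = \frac{-18540 + 29106 \cdot \frac{1}{17764}}{-22510} = \left(-18540 + \frac{14553}{8882}\right) \left(- \frac{1}{22510}\right) = \left(- \frac{164657727}{8882}\right) \left(- \frac{1}{22510}\right) = \frac{164657727}{199933820}$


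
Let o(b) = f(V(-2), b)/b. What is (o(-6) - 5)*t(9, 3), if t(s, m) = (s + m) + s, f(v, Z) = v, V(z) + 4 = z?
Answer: -84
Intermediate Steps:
V(z) = -4 + z
t(s, m) = m + 2*s (t(s, m) = (m + s) + s = m + 2*s)
o(b) = -6/b (o(b) = (-4 - 2)/b = -6/b)
(o(-6) - 5)*t(9, 3) = (-6/(-6) - 5)*(3 + 2*9) = (-6*(-⅙) - 5)*(3 + 18) = (1 - 5)*21 = -4*21 = -84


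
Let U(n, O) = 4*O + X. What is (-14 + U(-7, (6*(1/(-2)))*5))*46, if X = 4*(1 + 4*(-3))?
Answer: -5428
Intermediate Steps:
X = -44 (X = 4*(1 - 12) = 4*(-11) = -44)
U(n, O) = -44 + 4*O (U(n, O) = 4*O - 44 = -44 + 4*O)
(-14 + U(-7, (6*(1/(-2)))*5))*46 = (-14 + (-44 + 4*((6*(1/(-2)))*5)))*46 = (-14 + (-44 + 4*((6*(1*(-½)))*5)))*46 = (-14 + (-44 + 4*((6*(-½))*5)))*46 = (-14 + (-44 + 4*(-3*5)))*46 = (-14 + (-44 + 4*(-15)))*46 = (-14 + (-44 - 60))*46 = (-14 - 104)*46 = -118*46 = -5428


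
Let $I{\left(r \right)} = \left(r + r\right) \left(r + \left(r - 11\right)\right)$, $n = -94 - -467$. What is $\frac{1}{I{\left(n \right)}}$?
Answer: $\frac{1}{548310} \approx 1.8238 \cdot 10^{-6}$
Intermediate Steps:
$n = 373$ ($n = -94 + 467 = 373$)
$I{\left(r \right)} = 2 r \left(-11 + 2 r\right)$ ($I{\left(r \right)} = 2 r \left(r + \left(-11 + r\right)\right) = 2 r \left(-11 + 2 r\right)$)
$\frac{1}{I{\left(n \right)}} = \frac{1}{2 \cdot 373 \left(-11 + 2 \cdot 373\right)} = \frac{1}{2 \cdot 373 \left(-11 + 746\right)} = \frac{1}{2 \cdot 373 \cdot 735} = \frac{1}{548310}$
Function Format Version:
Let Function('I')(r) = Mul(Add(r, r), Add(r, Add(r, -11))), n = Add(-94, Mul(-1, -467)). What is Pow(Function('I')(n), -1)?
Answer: Rational(1, 548310) ≈ 1.8238e-6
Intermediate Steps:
n = 373 (n = Add(-94, 467) = 373)
Function('I')(r) = Mul(2, r, Add(-11, Mul(2, r))) (Function('I')(r) = Mul(Mul(2, r), Add(r, Add(-11, r))) = Mul(Mul(2, r), Add(-11, Mul(2, r))) = Mul(2, r, Add(-11, Mul(2, r))))
Pow(Function('I')(n), -1) = Pow(Mul(2, 373, Add(-11, Mul(2, 373))), -1) = Pow(Mul(2, 373, Add(-11, 746)), -1) = Pow(Mul(2, 373, 735), -1) = Pow(548310, -1) = Rational(1, 548310)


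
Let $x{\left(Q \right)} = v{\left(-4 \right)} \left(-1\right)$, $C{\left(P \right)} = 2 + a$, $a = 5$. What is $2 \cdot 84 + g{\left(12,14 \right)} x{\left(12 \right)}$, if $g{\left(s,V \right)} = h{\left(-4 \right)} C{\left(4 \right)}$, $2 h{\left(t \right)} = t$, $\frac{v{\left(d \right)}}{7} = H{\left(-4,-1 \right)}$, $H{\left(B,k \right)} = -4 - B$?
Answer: $168$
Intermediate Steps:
$v{\left(d \right)} = 0$ ($v{\left(d \right)} = 7 \left(-4 - -4\right) = 7 \left(-4 + 4\right) = 7 \cdot 0 = 0$)
$h{\left(t \right)} = \frac{t}{2}$
$C{\left(P \right)} = 7$ ($C{\left(P \right)} = 2 + 5 = 7$)
$x{\left(Q \right)} = 0$ ($x{\left(Q \right)} = 0 \left(-1\right) = 0$)
$g{\left(s,V \right)} = -14$ ($g{\left(s,V \right)} = \frac{1}{2} \left(-4\right) 7 = \left(-2\right) 7 = -14$)
$2 \cdot 84 + g{\left(12,14 \right)} x{\left(12 \right)} = 2 \cdot 84 - 0 = 168 + 0 = 168$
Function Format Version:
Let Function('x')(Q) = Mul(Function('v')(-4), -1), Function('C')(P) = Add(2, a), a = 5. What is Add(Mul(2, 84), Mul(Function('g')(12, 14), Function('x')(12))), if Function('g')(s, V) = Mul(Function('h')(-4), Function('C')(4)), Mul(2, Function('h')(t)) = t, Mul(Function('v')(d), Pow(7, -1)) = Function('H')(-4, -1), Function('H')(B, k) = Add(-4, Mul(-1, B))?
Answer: 168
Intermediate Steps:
Function('v')(d) = 0 (Function('v')(d) = Mul(7, Add(-4, Mul(-1, -4))) = Mul(7, Add(-4, 4)) = Mul(7, 0) = 0)
Function('h')(t) = Mul(Rational(1, 2), t)
Function('C')(P) = 7 (Function('C')(P) = Add(2, 5) = 7)
Function('x')(Q) = 0 (Function('x')(Q) = Mul(0, -1) = 0)
Function('g')(s, V) = -14 (Function('g')(s, V) = Mul(Mul(Rational(1, 2), -4), 7) = Mul(-2, 7) = -14)
Add(Mul(2, 84), Mul(Function('g')(12, 14), Function('x')(12))) = Add(Mul(2, 84), Mul(-14, 0)) = Add(168, 0) = 168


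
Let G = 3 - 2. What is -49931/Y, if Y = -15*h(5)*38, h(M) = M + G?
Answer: 49931/3420 ≈ 14.600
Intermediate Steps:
G = 1
h(M) = 1 + M (h(M) = M + 1 = 1 + M)
Y = -3420 (Y = -15*(1 + 5)*38 = -15*6*38 = -90*38 = -3420)
-49931/Y = -49931/(-3420) = -49931*(-1/3420) = 49931/3420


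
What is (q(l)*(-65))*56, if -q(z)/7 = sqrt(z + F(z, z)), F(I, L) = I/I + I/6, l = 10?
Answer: 25480*sqrt(114)/3 ≈ 90684.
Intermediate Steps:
F(I, L) = 1 + I/6 (F(I, L) = 1 + I*(1/6) = 1 + I/6)
q(z) = -7*sqrt(1 + 7*z/6) (q(z) = -7*sqrt(z + (1 + z/6)) = -7*sqrt(1 + 7*z/6))
(q(l)*(-65))*56 = (-7*sqrt(36 + 42*10)/6*(-65))*56 = (-7*sqrt(36 + 420)/6*(-65))*56 = (-7*sqrt(114)/3*(-65))*56 = (455*sqrt(114)/3)*56 = 25480*sqrt(114)/3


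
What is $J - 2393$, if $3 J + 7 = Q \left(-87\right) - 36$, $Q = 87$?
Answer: $- \frac{14791}{3} \approx -4930.3$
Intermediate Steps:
$J = - \frac{7612}{3}$ ($J = - \frac{7}{3} + \frac{87 \left(-87\right) - 36}{3} = - \frac{7}{3} + \frac{-7569 - 36}{3} = - \frac{7}{3} + \frac{1}{3} \left(-7605\right) = - \frac{7}{3} - 2535 = - \frac{7612}{3} \approx -2537.3$)
$J - 2393 = - \frac{7612}{3} - 2393 = - \frac{14791}{3}$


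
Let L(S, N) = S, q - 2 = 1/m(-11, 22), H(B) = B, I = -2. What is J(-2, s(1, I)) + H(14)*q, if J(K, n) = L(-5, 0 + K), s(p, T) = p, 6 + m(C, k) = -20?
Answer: 292/13 ≈ 22.462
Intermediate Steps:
m(C, k) = -26 (m(C, k) = -6 - 20 = -26)
q = 51/26 (q = 2 + 1/(-26) = 2 - 1/26 = 51/26 ≈ 1.9615)
J(K, n) = -5
J(-2, s(1, I)) + H(14)*q = -5 + 14*(51/26) = -5 + 357/13 = 292/13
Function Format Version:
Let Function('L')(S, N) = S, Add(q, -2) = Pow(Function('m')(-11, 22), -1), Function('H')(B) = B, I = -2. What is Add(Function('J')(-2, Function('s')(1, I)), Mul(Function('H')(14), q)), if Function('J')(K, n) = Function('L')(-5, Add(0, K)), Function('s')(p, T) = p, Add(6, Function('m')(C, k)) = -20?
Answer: Rational(292, 13) ≈ 22.462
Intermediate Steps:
Function('m')(C, k) = -26 (Function('m')(C, k) = Add(-6, -20) = -26)
q = Rational(51, 26) (q = Add(2, Pow(-26, -1)) = Add(2, Rational(-1, 26)) = Rational(51, 26) ≈ 1.9615)
Function('J')(K, n) = -5
Add(Function('J')(-2, Function('s')(1, I)), Mul(Function('H')(14), q)) = Add(-5, Mul(14, Rational(51, 26))) = Add(-5, Rational(357, 13)) = Rational(292, 13)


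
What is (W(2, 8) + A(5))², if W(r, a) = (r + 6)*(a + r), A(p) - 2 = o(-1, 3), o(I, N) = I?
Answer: 6561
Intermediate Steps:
A(p) = 1 (A(p) = 2 - 1 = 1)
W(r, a) = (6 + r)*(a + r)
(W(2, 8) + A(5))² = ((2² + 6*8 + 6*2 + 8*2) + 1)² = ((4 + 48 + 12 + 16) + 1)² = (80 + 1)² = 81² = 6561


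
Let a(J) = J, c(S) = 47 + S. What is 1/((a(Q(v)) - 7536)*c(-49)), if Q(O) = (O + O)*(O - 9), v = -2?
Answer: 1/14984 ≈ 6.6738e-5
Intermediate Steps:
Q(O) = 2*O*(-9 + O) (Q(O) = (2*O)*(-9 + O) = 2*O*(-9 + O))
1/((a(Q(v)) - 7536)*c(-49)) = 1/((2*(-2)*(-9 - 2) - 7536)*(47 - 49)) = 1/(2*(-2)*(-11) - 7536*(-2)) = -½/(44 - 7536) = -½/(-7492) = -1/7492*(-½) = 1/14984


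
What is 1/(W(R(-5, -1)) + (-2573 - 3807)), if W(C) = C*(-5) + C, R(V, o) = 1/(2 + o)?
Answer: -1/6384 ≈ -0.00015664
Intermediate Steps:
W(C) = -4*C (W(C) = -5*C + C = -4*C)
1/(W(R(-5, -1)) + (-2573 - 3807)) = 1/(-4/(2 - 1) + (-2573 - 3807)) = 1/(-4/1 - 6380) = 1/(-4*1 - 6380) = 1/(-4 - 6380) = 1/(-6384) = -1/6384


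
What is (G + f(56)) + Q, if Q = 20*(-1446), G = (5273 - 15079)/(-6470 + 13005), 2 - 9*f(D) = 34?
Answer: -1701227174/58815 ≈ -28925.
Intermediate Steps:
f(D) = -32/9 (f(D) = 2/9 - ⅑*34 = 2/9 - 34/9 = -32/9)
G = -9806/6535 ≈ -1.5005
Q = -28920
(G + f(56)) + Q = (-9806/6535 - 32/9) - 28920 = -297374/58815 - 28920 = -1701227174/58815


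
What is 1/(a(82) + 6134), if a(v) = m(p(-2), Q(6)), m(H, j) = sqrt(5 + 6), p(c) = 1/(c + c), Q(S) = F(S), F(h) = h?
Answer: 6134/37625945 - sqrt(11)/37625945 ≈ 0.00016294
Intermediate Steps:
Q(S) = S
p(c) = 1/(2*c)
m(H, j) = sqrt(11)
a(v) = sqrt(11)
1/(a(82) + 6134) = 1/(sqrt(11) + 6134) = 1/(6134 + sqrt(11))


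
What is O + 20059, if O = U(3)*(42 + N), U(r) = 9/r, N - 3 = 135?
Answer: 20599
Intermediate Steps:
N = 138 (N = 3 + 135 = 138)
O = 540 (O = (9/3)*(42 + 138) = (9*(1/3))*180 = 3*180 = 540)
O + 20059 = 540 + 20059 = 20599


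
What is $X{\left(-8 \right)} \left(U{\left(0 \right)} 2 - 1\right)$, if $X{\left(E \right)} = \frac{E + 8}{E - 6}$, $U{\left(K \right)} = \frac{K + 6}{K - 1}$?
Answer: $0$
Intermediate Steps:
$U{\left(K \right)} = \frac{6 + K}{-1 + K}$
$X{\left(E \right)} = \frac{8 + E}{-6 + E}$ ($X{\left(E \right)} = \frac{8 + E}{E - 6} = \frac{8 + E}{-6 + E}$)
$X{\left(-8 \right)} \left(U{\left(0 \right)} 2 - 1\right) = \frac{8 - 8}{-6 - 8} \left(\frac{6 + 0}{-1 + 0} \cdot 2 - 1\right) = \frac{1}{-14} \cdot 0 \left(\frac{1}{-1} \cdot 6 \cdot 2 - 1\right) = \left(- \frac{1}{14}\right) 0 \left(\left(-1\right) 6 \cdot 2 - 1\right) = 0 \left(\left(-6\right) 2 - 1\right) = 0 \left(-12 - 1\right) = 0 \left(-13\right) = 0$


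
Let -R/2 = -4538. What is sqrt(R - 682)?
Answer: sqrt(8394) ≈ 91.619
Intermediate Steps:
R = 9076 (R = -2*(-4538) = 9076)
sqrt(R - 682) = sqrt(9076 - 682) = sqrt(8394)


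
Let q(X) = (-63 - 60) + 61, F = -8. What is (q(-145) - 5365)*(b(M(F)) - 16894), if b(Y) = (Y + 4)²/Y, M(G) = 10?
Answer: 457886844/5 ≈ 9.1577e+7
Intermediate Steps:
q(X) = -62 (q(X) = -123 + 61 = -62)
b(Y) = (4 + Y)²/Y
(q(-145) - 5365)*(b(M(F)) - 16894) = (-62 - 5365)*((4 + 10)²/10 - 16894) = -5427*((⅒)*14² - 16894) = -5427*((⅒)*196 - 16894) = -5427*(98/5 - 16894) = -5427*(-84372/5) = 457886844/5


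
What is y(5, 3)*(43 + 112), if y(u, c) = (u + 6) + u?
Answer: 2480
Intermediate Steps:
y(u, c) = 6 + 2*u (y(u, c) = (6 + u) + u = 6 + 2*u)
y(5, 3)*(43 + 112) = (6 + 2*5)*(43 + 112) = (6 + 10)*155 = 16*155 = 2480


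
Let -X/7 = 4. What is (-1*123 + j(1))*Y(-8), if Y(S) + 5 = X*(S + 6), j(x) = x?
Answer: -6222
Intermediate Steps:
X = -28 (X = -7*4 = -28)
Y(S) = -173 - 28*S (Y(S) = -5 - 28*(S + 6) = -5 - 28*(6 + S) = -5 + (-168 - 28*S) = -173 - 28*S)
(-1*123 + j(1))*Y(-8) = (-1*123 + 1)*(-173 - 28*(-8)) = (-123 + 1)*(-173 + 224) = -122*51 = -6222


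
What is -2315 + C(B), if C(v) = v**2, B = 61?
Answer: 1406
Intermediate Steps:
-2315 + C(B) = -2315 + 61**2 = -2315 + 3721 = 1406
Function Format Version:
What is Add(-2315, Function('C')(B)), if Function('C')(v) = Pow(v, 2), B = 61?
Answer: 1406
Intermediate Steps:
Add(-2315, Function('C')(B)) = Add(-2315, Pow(61, 2)) = Add(-2315, 3721) = 1406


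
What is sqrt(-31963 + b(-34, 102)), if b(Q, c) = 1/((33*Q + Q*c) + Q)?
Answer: I*sqrt(147796913)/68 ≈ 178.78*I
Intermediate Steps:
b(Q, c) = 1/(34*Q + Q*c)
sqrt(-31963 + b(-34, 102)) = sqrt(-31963 + 1/((-34)*(34 + 102))) = sqrt(-31963 - 1/34/136) = sqrt(-31963 - 1/34*1/136) = sqrt(-31963 - 1/4624) = sqrt(-147796913/4624) = I*sqrt(147796913)/68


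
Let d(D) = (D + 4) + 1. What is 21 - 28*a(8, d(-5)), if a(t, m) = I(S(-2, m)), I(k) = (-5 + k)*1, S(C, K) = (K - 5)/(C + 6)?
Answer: 196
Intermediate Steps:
S(C, K) = (-5 + K)/(6 + C)
d(D) = 5 + D (d(D) = (4 + D) + 1 = 5 + D)
I(k) = -5 + k
a(t, m) = -25/4 + m/4 (a(t, m) = -5 + (-5 + m)/(6 - 2) = -5 + (-5 + m)/4 = -5 + (-5/4 + m/4) = -25/4 + m/4)
21 - 28*a(8, d(-5)) = 21 - 28*(-25/4 + (5 - 5)/4) = 21 - 28*(-25/4 + (¼)*0) = 21 - 28*(-25/4 + 0) = 21 - 28*(-25/4) = 21 + 175 = 196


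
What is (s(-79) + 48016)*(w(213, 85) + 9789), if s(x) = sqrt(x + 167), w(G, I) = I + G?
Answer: 484337392 + 20174*sqrt(22) ≈ 4.8443e+8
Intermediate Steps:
w(G, I) = G + I
s(x) = sqrt(167 + x)
(s(-79) + 48016)*(w(213, 85) + 9789) = (sqrt(167 - 79) + 48016)*((213 + 85) + 9789) = (sqrt(88) + 48016)*(298 + 9789) = (2*sqrt(22) + 48016)*10087 = (48016 + 2*sqrt(22))*10087 = 484337392 + 20174*sqrt(22)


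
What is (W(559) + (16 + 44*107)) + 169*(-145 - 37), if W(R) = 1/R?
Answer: -14553005/559 ≈ -26034.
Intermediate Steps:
(W(559) + (16 + 44*107)) + 169*(-145 - 37) = (1/559 + (16 + 44*107)) + 169*(-145 - 37) = (1/559 + (16 + 4708)) + 169*(-182) = (1/559 + 4724) - 30758 = 2640717/559 - 30758 = -14553005/559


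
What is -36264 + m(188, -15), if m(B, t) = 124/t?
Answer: -544084/15 ≈ -36272.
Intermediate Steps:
-36264 + m(188, -15) = -36264 + 124/(-15) = -36264 + 124*(-1/15) = -36264 - 124/15 = -544084/15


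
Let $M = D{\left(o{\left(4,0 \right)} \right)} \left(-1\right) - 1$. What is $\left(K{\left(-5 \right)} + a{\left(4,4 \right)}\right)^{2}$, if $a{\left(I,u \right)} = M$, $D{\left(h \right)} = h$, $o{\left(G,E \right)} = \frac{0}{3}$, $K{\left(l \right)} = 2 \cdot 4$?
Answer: $49$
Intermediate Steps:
$K{\left(l \right)} = 8$
$o{\left(G,E \right)} = 0$ ($o{\left(G,E \right)} = 0 \cdot \frac{1}{3} = 0$)
$M = -1$ ($M = 0 \left(-1\right) - 1 = 0 - 1 = -1$)
$a{\left(I,u \right)} = -1$
$\left(K{\left(-5 \right)} + a{\left(4,4 \right)}\right)^{2} = \left(8 - 1\right)^{2} = 7^{2} = 49$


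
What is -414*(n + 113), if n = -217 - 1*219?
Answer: 133722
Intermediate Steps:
n = -436 (n = -217 - 219 = -436)
-414*(n + 113) = -414*(-436 + 113) = -414*(-323) = 133722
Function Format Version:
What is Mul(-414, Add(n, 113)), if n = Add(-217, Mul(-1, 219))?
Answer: 133722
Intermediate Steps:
n = -436 (n = Add(-217, -219) = -436)
Mul(-414, Add(n, 113)) = Mul(-414, Add(-436, 113)) = Mul(-414, -323) = 133722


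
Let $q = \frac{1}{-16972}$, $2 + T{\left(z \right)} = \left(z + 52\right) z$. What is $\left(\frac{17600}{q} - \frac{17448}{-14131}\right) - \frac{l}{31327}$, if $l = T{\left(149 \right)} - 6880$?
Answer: $- \frac{132232251800492681}{442681837} \approx -2.9871 \cdot 10^{8}$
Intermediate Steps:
$T{\left(z \right)} = -2 + z \left(52 + z\right)$ ($T{\left(z \right)} = -2 + \left(z + 52\right) z = -2 + \left(52 + z\right) z = -2 + z \left(52 + z\right)$)
$q = - \frac{1}{16972} \approx -5.8921 \cdot 10^{-5}$
$l = 23067$ ($l = \left(-2 + 149^{2} + 52 \cdot 149\right) - 6880 = \left(-2 + 22201 + 7748\right) - 6880 = 29947 - 6880 = 23067$)
$\left(\frac{17600}{q} - \frac{17448}{-14131}\right) - \frac{l}{31327} = \left(\frac{17600}{- \frac{1}{16972}} - \frac{17448}{-14131}\right) - \frac{23067}{31327} = \left(17600 \left(-16972\right) - - \frac{17448}{14131}\right) - 23067 \cdot \frac{1}{31327} = \left(-298707200 + \frac{17448}{14131}\right) - \frac{23067}{31327} = - \frac{4221031425752}{14131} - \frac{23067}{31327} = - \frac{132232251800492681}{442681837}$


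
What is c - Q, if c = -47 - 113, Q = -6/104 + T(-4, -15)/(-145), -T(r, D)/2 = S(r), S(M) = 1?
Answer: -1206069/7540 ≈ -159.96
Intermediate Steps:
T(r, D) = -2 (T(r, D) = -2*1 = -2)
Q = -331/7540 (Q = -6/104 - 2/(-145) = -6*1/104 - 2*(-1/145) = -3/52 + 2/145 = -331/7540 ≈ -0.043899)
c = -160
c - Q = -160 - 1*(-331/7540) = -160 + 331/7540 = -1206069/7540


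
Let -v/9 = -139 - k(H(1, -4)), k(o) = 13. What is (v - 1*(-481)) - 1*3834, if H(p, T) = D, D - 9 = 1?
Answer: -1985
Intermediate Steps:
D = 10 (D = 9 + 1 = 10)
H(p, T) = 10
v = 1368 (v = -9*(-139 - 1*13) = -9*(-139 - 13) = -9*(-152) = 1368)
(v - 1*(-481)) - 1*3834 = (1368 - 1*(-481)) - 1*3834 = (1368 + 481) - 3834 = 1849 - 3834 = -1985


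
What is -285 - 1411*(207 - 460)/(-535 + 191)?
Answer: -455023/344 ≈ -1322.7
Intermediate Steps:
-285 - 1411*(207 - 460)/(-535 + 191) = -285 - (-356983)/(-344) = -285 - (-356983)*(-1)/344 = -285 - 1411*253/344 = -285 - 356983/344 = -455023/344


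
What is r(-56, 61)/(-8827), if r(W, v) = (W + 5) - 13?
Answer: 64/8827 ≈ 0.0072505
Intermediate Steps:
r(W, v) = -8 + W (r(W, v) = (5 + W) - 13 = -8 + W)
r(-56, 61)/(-8827) = (-8 - 56)/(-8827) = -64*(-1/8827) = 64/8827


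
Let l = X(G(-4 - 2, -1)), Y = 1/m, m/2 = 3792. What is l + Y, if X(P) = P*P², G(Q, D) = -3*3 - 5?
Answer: -20810495/7584 ≈ -2744.0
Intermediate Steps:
m = 7584 (m = 2*3792 = 7584)
G(Q, D) = -14 (G(Q, D) = -9 - 5 = -14)
X(P) = P³
Y = 1/7584 ≈ 0.00013186
l = -2744 (l = (-14)³ = -2744)
l + Y = -2744 + 1/7584 = -20810495/7584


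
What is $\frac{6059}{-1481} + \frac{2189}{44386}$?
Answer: $- \frac{265692865}{65735666} \approx -4.0418$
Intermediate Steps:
$\frac{6059}{-1481} + \frac{2189}{44386} = 6059 \left(- \frac{1}{1481}\right) + 2189 \cdot \frac{1}{44386} = - \frac{6059}{1481} + \frac{2189}{44386} = - \frac{265692865}{65735666}$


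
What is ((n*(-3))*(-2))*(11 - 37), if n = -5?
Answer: 780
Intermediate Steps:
((n*(-3))*(-2))*(11 - 37) = (-5*(-3)*(-2))*(11 - 37) = (15*(-2))*(-26) = -30*(-26) = 780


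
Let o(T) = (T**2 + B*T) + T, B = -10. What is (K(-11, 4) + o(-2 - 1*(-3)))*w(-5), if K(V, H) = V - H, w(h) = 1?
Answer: -23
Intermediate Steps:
o(T) = T**2 - 9*T (o(T) = (T**2 - 10*T) + T = T**2 - 9*T)
(K(-11, 4) + o(-2 - 1*(-3)))*w(-5) = ((-11 - 1*4) + (-2 - 1*(-3))*(-9 + (-2 - 1*(-3))))*1 = ((-11 - 4) + (-2 + 3)*(-9 + (-2 + 3)))*1 = (-15 + 1*(-9 + 1))*1 = (-15 + 1*(-8))*1 = (-15 - 8)*1 = -23*1 = -23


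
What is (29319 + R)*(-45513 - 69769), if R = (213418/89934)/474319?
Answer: -72090011026219892072/21328702473 ≈ -3.3800e+9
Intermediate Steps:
R = 106709/21328702473 (R = (213418*(1/89934))*(1/474319) = (106709/44967)*(1/474319) = 106709/21328702473 ≈ 5.0031e-6)
(29319 + R)*(-45513 - 69769) = (29319 + 106709/21328702473)*(-45513 - 69769) = (625336227912596/21328702473)*(-115282) = -72090011026219892072/21328702473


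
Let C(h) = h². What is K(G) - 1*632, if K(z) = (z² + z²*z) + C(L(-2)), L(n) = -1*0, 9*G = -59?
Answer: -634778/729 ≈ -870.75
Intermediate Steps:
G = -59/9 (G = (⅑)*(-59) = -59/9 ≈ -6.5556)
L(n) = 0
K(z) = z² + z³ (K(z) = (z² + z²*z) + 0² = (z² + z³) + 0 = z² + z³)
K(G) - 1*632 = (-59/9)²*(1 - 59/9) - 1*632 = (3481/81)*(-50/9) - 632 = -174050/729 - 632 = -634778/729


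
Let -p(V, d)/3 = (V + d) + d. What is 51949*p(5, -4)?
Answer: 467541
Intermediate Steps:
p(V, d) = -6*d - 3*V (p(V, d) = -3*((V + d) + d) = -3*(V + 2*d) = -6*d - 3*V)
51949*p(5, -4) = 51949*(-6*(-4) - 3*5) = 51949*(24 - 15) = 51949*9 = 467541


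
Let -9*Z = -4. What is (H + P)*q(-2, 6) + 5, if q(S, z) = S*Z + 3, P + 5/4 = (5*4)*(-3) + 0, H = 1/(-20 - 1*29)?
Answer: -73117/588 ≈ -124.35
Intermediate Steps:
Z = 4/9 (Z = -⅑*(-4) = 4/9 ≈ 0.44444)
H = -1/49 (H = 1/(-20 - 29) = 1/(-49) = -1/49 ≈ -0.020408)
P = -245/4 (P = -5/4 + ((5*4)*(-3) + 0) = -5/4 + (20*(-3) + 0) = -5/4 + (-60 + 0) = -5/4 - 60 = -245/4 ≈ -61.250)
q(S, z) = 3 + 4*S/9 (q(S, z) = S*(4/9) + 3 = 4*S/9 + 3 = 3 + 4*S/9)
(H + P)*q(-2, 6) + 5 = (-1/49 - 245/4)*(3 + (4/9)*(-2)) + 5 = -12009*(3 - 8/9)/196 + 5 = -12009/196*19/9 + 5 = -76057/588 + 5 = -73117/588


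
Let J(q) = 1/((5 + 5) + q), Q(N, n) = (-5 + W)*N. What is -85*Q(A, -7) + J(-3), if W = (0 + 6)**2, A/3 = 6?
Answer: -332009/7 ≈ -47430.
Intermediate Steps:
A = 18 (A = 3*6 = 18)
W = 36 (W = 6**2 = 36)
Q(N, n) = 31*N (Q(N, n) = (-5 + 36)*N = 31*N)
J(q) = 1/(10 + q)
-85*Q(A, -7) + J(-3) = -2635*18 + 1/(10 - 3) = -85*558 + 1/7 = -47430 + 1/7 = -332009/7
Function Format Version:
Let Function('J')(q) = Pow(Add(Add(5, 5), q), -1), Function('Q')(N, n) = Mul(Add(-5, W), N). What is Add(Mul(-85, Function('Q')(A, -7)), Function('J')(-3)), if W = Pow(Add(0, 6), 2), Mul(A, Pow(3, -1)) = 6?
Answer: Rational(-332009, 7) ≈ -47430.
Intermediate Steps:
A = 18 (A = Mul(3, 6) = 18)
W = 36 (W = Pow(6, 2) = 36)
Function('Q')(N, n) = Mul(31, N) (Function('Q')(N, n) = Mul(Add(-5, 36), N) = Mul(31, N))
Function('J')(q) = Pow(Add(10, q), -1)
Add(Mul(-85, Function('Q')(A, -7)), Function('J')(-3)) = Add(Mul(-85, Mul(31, 18)), Pow(Add(10, -3), -1)) = Add(Mul(-85, 558), Pow(7, -1)) = Add(-47430, Rational(1, 7)) = Rational(-332009, 7)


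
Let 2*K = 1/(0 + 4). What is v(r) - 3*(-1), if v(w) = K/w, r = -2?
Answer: 47/16 ≈ 2.9375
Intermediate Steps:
K = ⅛ (K = 1/(2*(0 + 4)) = (½)/4 = (½)*(¼) = ⅛ ≈ 0.12500)
v(w) = 1/(8*w)
v(r) - 3*(-1) = (⅛)/(-2) - 3*(-1) = (⅛)*(-½) + 3 = -1/16 + 3 = 47/16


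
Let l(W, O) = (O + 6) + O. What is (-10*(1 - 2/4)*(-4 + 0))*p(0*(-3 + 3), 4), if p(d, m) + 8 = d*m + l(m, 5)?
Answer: 160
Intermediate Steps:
l(W, O) = 6 + 2*O (l(W, O) = (6 + O) + O = 6 + 2*O)
p(d, m) = 8 + d*m (p(d, m) = -8 + (d*m + (6 + 2*5)) = -8 + (d*m + (6 + 10)) = -8 + (d*m + 16) = -8 + (16 + d*m) = 8 + d*m)
(-10*(1 - 2/4)*(-4 + 0))*p(0*(-3 + 3), 4) = (-10*(1 - 2/4)*(-4 + 0))*(8 + (0*(-3 + 3))*4) = (-10*(1 - 2*¼)*(-4))*(8 + (0*0)*4) = (-10*(1 - ½)*(-4))*(8 + 0*4) = (-5*(-4))*(8 + 0) = -10*(-2)*8 = 20*8 = 160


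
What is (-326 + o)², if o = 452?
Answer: 15876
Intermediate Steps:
(-326 + o)² = (-326 + 452)² = 126² = 15876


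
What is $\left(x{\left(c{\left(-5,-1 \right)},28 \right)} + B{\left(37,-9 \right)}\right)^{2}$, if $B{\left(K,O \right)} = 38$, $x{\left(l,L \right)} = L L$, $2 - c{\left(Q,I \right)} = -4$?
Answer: $675684$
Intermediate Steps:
$c{\left(Q,I \right)} = 6$ ($c{\left(Q,I \right)} = 2 - -4 = 2 + 4 = 6$)
$x{\left(l,L \right)} = L^{2}$
$\left(x{\left(c{\left(-5,-1 \right)},28 \right)} + B{\left(37,-9 \right)}\right)^{2} = \left(28^{2} + 38\right)^{2} = \left(784 + 38\right)^{2} = 822^{2} = 675684$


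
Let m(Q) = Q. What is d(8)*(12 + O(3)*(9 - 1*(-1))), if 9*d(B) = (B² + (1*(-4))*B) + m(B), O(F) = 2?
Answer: 1280/9 ≈ 142.22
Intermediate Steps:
d(B) = -B/3 + B²/9 (d(B) = ((B² + (1*(-4))*B) + B)/9 = ((B² - 4*B) + B)/9 = (B² - 3*B)/9 = -B/3 + B²/9)
d(8)*(12 + O(3)*(9 - 1*(-1))) = ((⅑)*8*(-3 + 8))*(12 + 2*(9 - 1*(-1))) = ((⅑)*8*5)*(12 + 2*(9 + 1)) = 40*(12 + 2*10)/9 = 40*(12 + 20)/9 = (40/9)*32 = 1280/9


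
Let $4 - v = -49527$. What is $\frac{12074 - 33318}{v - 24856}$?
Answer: $- \frac{452}{525} \approx -0.86095$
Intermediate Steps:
$v = 49531$ ($v = 4 - -49527 = 4 + 49527 = 49531$)
$\frac{12074 - 33318}{v - 24856} = \frac{12074 - 33318}{49531 - 24856} = - \frac{21244}{24675} = \left(-21244\right) \frac{1}{24675} = - \frac{452}{525}$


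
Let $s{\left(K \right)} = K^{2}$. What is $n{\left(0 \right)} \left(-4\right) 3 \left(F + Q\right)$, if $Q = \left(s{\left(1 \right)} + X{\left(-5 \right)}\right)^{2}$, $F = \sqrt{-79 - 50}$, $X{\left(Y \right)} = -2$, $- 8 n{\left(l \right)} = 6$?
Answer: $9 + 9 i \sqrt{129} \approx 9.0 + 102.22 i$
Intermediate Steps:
$n{\left(l \right)} = - \frac{3}{4}$ ($n{\left(l \right)} = \left(- \frac{1}{8}\right) 6 = - \frac{3}{4}$)
$F = i \sqrt{129}$ ($F = \sqrt{-129} = i \sqrt{129} \approx 11.358 i$)
$Q = 1$ ($Q = \left(1^{2} - 2\right)^{2} = \left(1 - 2\right)^{2} = \left(-1\right)^{2} = 1$)
$n{\left(0 \right)} \left(-4\right) 3 \left(F + Q\right) = \left(- \frac{3}{4}\right) \left(-4\right) 3 \left(i \sqrt{129} + 1\right) = 3 \cdot 3 \left(1 + i \sqrt{129}\right) = 9 \left(1 + i \sqrt{129}\right) = 9 + 9 i \sqrt{129}$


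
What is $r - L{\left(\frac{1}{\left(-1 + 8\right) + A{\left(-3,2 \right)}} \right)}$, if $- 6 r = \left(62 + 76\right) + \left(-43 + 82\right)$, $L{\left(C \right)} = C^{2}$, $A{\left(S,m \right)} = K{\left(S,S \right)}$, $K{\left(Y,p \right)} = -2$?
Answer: $- \frac{1477}{50} \approx -29.54$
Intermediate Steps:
$A{\left(S,m \right)} = -2$
$r = - \frac{59}{2}$ ($r = - \frac{\left(62 + 76\right) + \left(-43 + 82\right)}{6} = - \frac{138 + 39}{6} = \left(- \frac{1}{6}\right) 177 = - \frac{59}{2} \approx -29.5$)
$r - L{\left(\frac{1}{\left(-1 + 8\right) + A{\left(-3,2 \right)}} \right)} = - \frac{59}{2} - \left(\frac{1}{\left(-1 + 8\right) - 2}\right)^{2} = - \frac{59}{2} - \left(\frac{1}{7 - 2}\right)^{2} = - \frac{59}{2} - \left(\frac{1}{5}\right)^{2} = - \frac{59}{2} - \frac{1}{25} = - \frac{1477}{50}$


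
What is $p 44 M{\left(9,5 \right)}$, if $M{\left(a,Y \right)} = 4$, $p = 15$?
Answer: $2640$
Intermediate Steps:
$p 44 M{\left(9,5 \right)} = 15 \cdot 44 \cdot 4 = 660 \cdot 4 = 2640$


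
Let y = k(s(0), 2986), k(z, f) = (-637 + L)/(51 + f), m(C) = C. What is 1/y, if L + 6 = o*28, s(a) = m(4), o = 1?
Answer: -3037/615 ≈ -4.9382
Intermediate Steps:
s(a) = 4
L = 22 (L = -6 + 1*28 = -6 + 28 = 22)
k(z, f) = -615/(51 + f) (k(z, f) = (-637 + 22)/(51 + f) = -615/(51 + f))
y = -615/3037 (y = -615/(51 + 2986) = -615/3037 ≈ -0.20250)
1/y = 1/(-615/3037) = -3037/615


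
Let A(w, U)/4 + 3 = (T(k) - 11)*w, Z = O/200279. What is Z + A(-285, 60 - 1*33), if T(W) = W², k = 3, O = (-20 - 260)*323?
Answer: 23902228/10541 ≈ 2267.5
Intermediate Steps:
O = -90440 (O = -280*323 = -90440)
Z = -4760/10541 (Z = -90440/200279 = -90440*1/200279 = -4760/10541 ≈ -0.45157)
A(w, U) = -12 - 8*w (A(w, U) = -12 + 4*((3² - 11)*w) = -12 + 4*((9 - 11)*w) = -12 + 4*(-2*w) = -12 - 8*w)
Z + A(-285, 60 - 1*33) = -4760/10541 + (-12 - 8*(-285)) = -4760/10541 + (-12 + 2280) = -4760/10541 + 2268 = 23902228/10541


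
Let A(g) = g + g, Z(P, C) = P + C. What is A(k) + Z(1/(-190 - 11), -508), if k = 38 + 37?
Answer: -71959/201 ≈ -358.00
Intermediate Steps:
Z(P, C) = C + P
k = 75
A(g) = 2*g
A(k) + Z(1/(-190 - 11), -508) = 2*75 + (-508 + 1/(-190 - 11)) = 150 + (-508 + 1/(-201)) = 150 + (-508 - 1/201) = 150 - 102109/201 = -71959/201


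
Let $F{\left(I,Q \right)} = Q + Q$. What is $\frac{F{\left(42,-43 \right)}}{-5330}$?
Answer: $\frac{43}{2665} \approx 0.016135$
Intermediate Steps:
$F{\left(I,Q \right)} = 2 Q$
$\frac{F{\left(42,-43 \right)}}{-5330} = \frac{2 \left(-43\right)}{-5330} = \left(-86\right) \left(- \frac{1}{5330}\right) = \frac{43}{2665}$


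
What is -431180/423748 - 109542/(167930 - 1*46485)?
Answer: -24695714629/12865518965 ≈ -1.9195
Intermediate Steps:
-431180/423748 - 109542/(167930 - 1*46485) = -431180*1/423748 - 109542/(167930 - 46485) = -107795/105937 - 109542/121445 = -24695714629/12865518965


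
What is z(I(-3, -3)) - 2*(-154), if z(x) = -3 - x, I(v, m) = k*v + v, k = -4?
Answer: 296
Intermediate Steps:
I(v, m) = -3*v (I(v, m) = -4*v + v = -3*v)
z(I(-3, -3)) - 2*(-154) = (-3 - (-3)*(-3)) - 2*(-154) = (-3 - 1*9) + 308 = (-3 - 9) + 308 = -12 + 308 = 296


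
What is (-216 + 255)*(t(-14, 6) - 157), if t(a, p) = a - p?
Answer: -6903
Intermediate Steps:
(-216 + 255)*(t(-14, 6) - 157) = (-216 + 255)*((-14 - 1*6) - 157) = 39*((-14 - 6) - 157) = 39*(-20 - 157) = 39*(-177) = -6903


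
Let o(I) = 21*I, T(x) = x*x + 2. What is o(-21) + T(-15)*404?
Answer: 91267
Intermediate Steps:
T(x) = 2 + x² (T(x) = x² + 2 = 2 + x²)
o(-21) + T(-15)*404 = 21*(-21) + (2 + (-15)²)*404 = -441 + (2 + 225)*404 = -441 + 227*404 = -441 + 91708 = 91267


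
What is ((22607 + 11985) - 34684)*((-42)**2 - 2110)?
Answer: 31832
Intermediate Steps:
((22607 + 11985) - 34684)*((-42)**2 - 2110) = (34592 - 34684)*(1764 - 2110) = -92*(-346) = 31832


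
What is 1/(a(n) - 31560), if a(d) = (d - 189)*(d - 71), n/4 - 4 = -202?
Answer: 1/815043 ≈ 1.2269e-6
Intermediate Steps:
n = -792 (n = 16 + 4*(-202) = 16 - 808 = -792)
a(d) = (-189 + d)*(-71 + d)
1/(a(n) - 31560) = 1/((13419 + (-792)² - 260*(-792)) - 31560) = 1/((13419 + 627264 + 205920) - 31560) = 1/(846603 - 31560) = 1/815043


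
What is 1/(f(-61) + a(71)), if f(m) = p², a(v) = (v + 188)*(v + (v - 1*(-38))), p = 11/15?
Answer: 225/10489621 ≈ 2.1450e-5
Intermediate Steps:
p = 11/15 (p = 11*(1/15) = 11/15 ≈ 0.73333)
a(v) = (38 + 2*v)*(188 + v) (a(v) = (188 + v)*(v + (v + 38)) = (188 + v)*(v + (38 + v)) = (188 + v)*(38 + 2*v) = (38 + 2*v)*(188 + v))
f(m) = 121/225 (f(m) = (11/15)² = 121/225)
1/(f(-61) + a(71)) = 1/(121/225 + (7144 + 2*71² + 414*71)) = 1/(121/225 + (7144 + 2*5041 + 29394)) = 1/(121/225 + (7144 + 10082 + 29394)) = 1/(121/225 + 46620) = 1/(10489621/225) = 225/10489621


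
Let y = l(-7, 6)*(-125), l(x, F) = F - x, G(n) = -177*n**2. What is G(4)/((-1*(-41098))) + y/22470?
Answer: -13041929/92347206 ≈ -0.14123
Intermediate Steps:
y = -1625 (y = (6 - 1*(-7))*(-125) = (6 + 7)*(-125) = 13*(-125) = -1625)
G(4)/((-1*(-41098))) + y/22470 = (-177*4**2)/((-1*(-41098))) - 1625/22470 = -177*16/41098 - 1625*1/22470 = -2832*1/41098 - 325/4494 = -1416/20549 - 325/4494 = -13041929/92347206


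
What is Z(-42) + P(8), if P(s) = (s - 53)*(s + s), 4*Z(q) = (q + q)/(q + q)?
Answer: -2879/4 ≈ -719.75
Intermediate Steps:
Z(q) = ¼ (Z(q) = ((q + q)/(q + q))/4 = ((2*q)/((2*q)))/4 = ((2*q)*(1/(2*q)))/4 = (¼)*1 = ¼)
P(s) = 2*s*(-53 + s) (P(s) = (-53 + s)*(2*s) = 2*s*(-53 + s))
Z(-42) + P(8) = ¼ + 2*8*(-53 + 8) = ¼ + 2*8*(-45) = ¼ - 720 = -2879/4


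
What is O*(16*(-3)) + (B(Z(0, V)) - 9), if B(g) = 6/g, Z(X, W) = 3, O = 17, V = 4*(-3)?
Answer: -823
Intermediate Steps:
V = -12
O*(16*(-3)) + (B(Z(0, V)) - 9) = 17*(16*(-3)) + (6/3 - 9) = 17*(-48) + (6*(⅓) - 9) = -816 + (2 - 9) = -816 - 7 = -823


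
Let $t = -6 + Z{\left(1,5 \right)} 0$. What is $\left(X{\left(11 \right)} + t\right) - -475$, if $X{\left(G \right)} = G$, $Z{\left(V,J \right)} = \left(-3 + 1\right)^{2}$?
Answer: $480$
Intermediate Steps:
$Z{\left(V,J \right)} = 4$ ($Z{\left(V,J \right)} = \left(-2\right)^{2} = 4$)
$t = -6$ ($t = -6 + 4 \cdot 0 = -6 + 0 = -6$)
$\left(X{\left(11 \right)} + t\right) - -475 = \left(11 - 6\right) - -475 = 5 + 475 = 480$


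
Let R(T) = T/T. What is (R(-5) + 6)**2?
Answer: 49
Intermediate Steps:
R(T) = 1
(R(-5) + 6)**2 = (1 + 6)**2 = 7**2 = 49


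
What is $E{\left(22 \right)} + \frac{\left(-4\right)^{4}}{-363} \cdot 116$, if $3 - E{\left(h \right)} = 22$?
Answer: $- \frac{36593}{363} \approx -100.81$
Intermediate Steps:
$E{\left(h \right)} = -19$ ($E{\left(h \right)} = 3 - 22 = -19$)
$E{\left(22 \right)} + \frac{\left(-4\right)^{4}}{-363} \cdot 116 = -19 + \frac{\left(-4\right)^{4}}{-363} \cdot 116 = -19 + 256 \left(- \frac{1}{363}\right) 116 = -19 - \frac{29696}{363} = - \frac{36593}{363}$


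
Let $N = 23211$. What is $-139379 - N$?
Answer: $-162590$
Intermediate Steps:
$-139379 - N = -139379 - 23211 = -162590$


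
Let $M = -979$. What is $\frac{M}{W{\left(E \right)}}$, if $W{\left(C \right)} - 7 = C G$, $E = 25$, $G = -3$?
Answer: $\frac{979}{68} \approx 14.397$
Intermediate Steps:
$W{\left(C \right)} = 7 - 3 C$ ($W{\left(C \right)} = 7 + C \left(-3\right) = 7 - 3 C$)
$\frac{M}{W{\left(E \right)}} = - \frac{979}{7 - 75} = - \frac{979}{-68} = \left(-979\right) \left(- \frac{1}{68}\right) = \frac{979}{68}$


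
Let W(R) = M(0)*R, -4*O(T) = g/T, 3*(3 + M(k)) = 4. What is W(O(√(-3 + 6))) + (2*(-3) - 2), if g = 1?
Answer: -8 + 5*√3/36 ≈ -7.7594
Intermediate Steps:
M(k) = -5/3 (M(k) = -3 + (⅓)*4 = -3 + 4/3 = -5/3)
O(T) = -1/(4*T)
W(R) = -5*R/3
W(O(√(-3 + 6))) + (2*(-3) - 2) = -(-5)/(12*(√(-3 + 6))) + (2*(-3) - 2) = -(-5)/(12*(√3)) + (-6 - 2) = -(-5)*√3/3/12 - 8 = -(-5)*√3/36 - 8 = 5*√3/36 - 8 = -8 + 5*√3/36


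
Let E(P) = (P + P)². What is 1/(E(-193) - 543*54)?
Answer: 1/119674 ≈ 8.3560e-6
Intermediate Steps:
E(P) = 4*P² (E(P) = (2*P)² = 4*P²)
1/(E(-193) - 543*54) = 1/(4*(-193)² - 543*54) = 1/(4*37249 - 29322) = 1/(148996 - 29322) = 1/119674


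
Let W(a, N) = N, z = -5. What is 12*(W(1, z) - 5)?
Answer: -120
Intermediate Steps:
12*(W(1, z) - 5) = 12*(-5 - 5) = 12*(-10) = -120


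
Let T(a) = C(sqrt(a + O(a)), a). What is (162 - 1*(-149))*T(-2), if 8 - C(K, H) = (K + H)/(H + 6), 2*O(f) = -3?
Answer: 5287/2 - 311*I*sqrt(14)/8 ≈ 2643.5 - 145.46*I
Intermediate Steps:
O(f) = -3/2 (O(f) = (1/2)*(-3) = -3/2)
C(K, H) = 8 - (H + K)/(6 + H) (C(K, H) = 8 - (K + H)/(H + 6) = 8 - (H + K)/(6 + H))
T(a) = (48 - sqrt(-3/2 + a) + 7*a)/(6 + a) (T(a) = (48 - sqrt(a - 3/2) + 7*a)/(6 + a) = (48 - sqrt(-3/2 + a) + 7*a)/(6 + a))
(162 - 1*(-149))*T(-2) = (162 - 1*(-149))*((48 + 7*(-2) - sqrt(-6 + 4*(-2))/2)/(6 - 2)) = (162 + 149)*((48 - 14 - sqrt(-6 - 8)/2)/4) = 311*((48 - 14 - I*sqrt(14)/2)/4) = 311*((34 - I*sqrt(14)/2)/4) = 311*(17/2 - I*sqrt(14)/8) = 5287/2 - 311*I*sqrt(14)/8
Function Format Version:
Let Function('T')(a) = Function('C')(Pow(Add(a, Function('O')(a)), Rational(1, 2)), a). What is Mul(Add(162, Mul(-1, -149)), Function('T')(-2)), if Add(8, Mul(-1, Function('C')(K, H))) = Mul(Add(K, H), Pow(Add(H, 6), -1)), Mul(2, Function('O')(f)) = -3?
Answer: Add(Rational(5287, 2), Mul(Rational(-311, 8), I, Pow(14, Rational(1, 2)))) ≈ Add(2643.5, Mul(-145.46, I))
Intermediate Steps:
Function('O')(f) = Rational(-3, 2) (Function('O')(f) = Mul(Rational(1, 2), -3) = Rational(-3, 2))
Function('C')(K, H) = Add(8, Mul(-1, Pow(Add(6, H), -1), Add(H, K))) (Function('C')(K, H) = Add(8, Mul(-1, Mul(Add(K, H), Pow(Add(H, 6), -1)))) = Add(8, Mul(-1, Mul(Add(H, K), Pow(Add(6, H), -1)))) = Add(8, Mul(-1, Mul(Pow(Add(6, H), -1), Add(H, K)))) = Add(8, Mul(-1, Pow(Add(6, H), -1), Add(H, K))))
Function('T')(a) = Mul(Pow(Add(6, a), -1), Add(48, Mul(-1, Pow(Add(Rational(-3, 2), a), Rational(1, 2))), Mul(7, a))) (Function('T')(a) = Mul(Pow(Add(6, a), -1), Add(48, Mul(-1, Pow(Add(a, Rational(-3, 2)), Rational(1, 2))), Mul(7, a))) = Mul(Pow(Add(6, a), -1), Add(48, Mul(-1, Pow(Add(Rational(-3, 2), a), Rational(1, 2))), Mul(7, a))))
Mul(Add(162, Mul(-1, -149)), Function('T')(-2)) = Mul(Add(162, Mul(-1, -149)), Mul(Pow(Add(6, -2), -1), Add(48, Mul(7, -2), Mul(Rational(-1, 2), Pow(Add(-6, Mul(4, -2)), Rational(1, 2)))))) = Mul(Add(162, 149), Mul(Pow(4, -1), Add(48, -14, Mul(Rational(-1, 2), Pow(Add(-6, -8), Rational(1, 2)))))) = Mul(311, Mul(Rational(1, 4), Add(48, -14, Mul(Rational(-1, 2), Pow(-14, Rational(1, 2)))))) = Mul(311, Mul(Rational(1, 4), Add(48, -14, Mul(Rational(-1, 2), Mul(I, Pow(14, Rational(1, 2))))))) = Mul(311, Mul(Rational(1, 4), Add(48, -14, Mul(Rational(-1, 2), I, Pow(14, Rational(1, 2)))))) = Mul(311, Mul(Rational(1, 4), Add(34, Mul(Rational(-1, 2), I, Pow(14, Rational(1, 2)))))) = Mul(311, Add(Rational(17, 2), Mul(Rational(-1, 8), I, Pow(14, Rational(1, 2))))) = Add(Rational(5287, 2), Mul(Rational(-311, 8), I, Pow(14, Rational(1, 2))))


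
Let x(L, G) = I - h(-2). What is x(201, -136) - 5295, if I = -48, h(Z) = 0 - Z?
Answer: -5345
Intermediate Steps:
h(Z) = -Z
x(L, G) = -50 (x(L, G) = -48 - (-1)*(-2) = -48 - 1*2 = -48 - 2 = -50)
x(201, -136) - 5295 = -50 - 5295 = -5345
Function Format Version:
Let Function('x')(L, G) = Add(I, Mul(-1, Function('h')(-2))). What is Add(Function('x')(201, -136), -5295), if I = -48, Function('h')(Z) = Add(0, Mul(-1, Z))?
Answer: -5345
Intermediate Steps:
Function('h')(Z) = Mul(-1, Z)
Function('x')(L, G) = -50 (Function('x')(L, G) = Add(-48, Mul(-1, Mul(-1, -2))) = Add(-48, Mul(-1, 2)) = Add(-48, -2) = -50)
Add(Function('x')(201, -136), -5295) = Add(-50, -5295) = -5345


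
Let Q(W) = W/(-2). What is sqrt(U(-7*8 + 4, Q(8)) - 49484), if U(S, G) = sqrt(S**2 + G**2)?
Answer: 2*sqrt(-12371 + sqrt(170)) ≈ 222.33*I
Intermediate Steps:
Q(W) = -W/2 (Q(W) = W*(-1/2) = -W/2)
U(S, G) = sqrt(G**2 + S**2)
sqrt(U(-7*8 + 4, Q(8)) - 49484) = sqrt(sqrt((-1/2*8)**2 + (-7*8 + 4)**2) - 49484) = sqrt(sqrt((-4)**2 + (-56 + 4)**2) - 49484) = sqrt(sqrt(16 + (-52)**2) - 49484) = sqrt(sqrt(16 + 2704) - 49484) = sqrt(sqrt(2720) - 49484) = sqrt(4*sqrt(170) - 49484) = sqrt(-49484 + 4*sqrt(170))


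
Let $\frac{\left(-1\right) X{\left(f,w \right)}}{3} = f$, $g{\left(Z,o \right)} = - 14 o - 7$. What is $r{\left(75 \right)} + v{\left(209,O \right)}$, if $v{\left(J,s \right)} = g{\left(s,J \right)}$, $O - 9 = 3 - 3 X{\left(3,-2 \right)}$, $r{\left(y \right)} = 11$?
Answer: $-2922$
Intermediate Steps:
$g{\left(Z,o \right)} = -7 - 14 o$
$X{\left(f,w \right)} = - 3 f$
$O = 39$ ($O = 9 - \left(-3 + 3 \left(\left(-3\right) 3\right)\right) = 9 + \left(3 - -27\right) = 9 + \left(3 + 27\right) = 9 + 30 = 39$)
$v{\left(J,s \right)} = -7 - 14 J$
$r{\left(75 \right)} + v{\left(209,O \right)} = 11 - 2933 = -2922$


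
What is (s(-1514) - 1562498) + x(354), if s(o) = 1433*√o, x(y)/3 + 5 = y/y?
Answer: -1562510 + 1433*I*√1514 ≈ -1.5625e+6 + 55758.0*I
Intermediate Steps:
x(y) = -12 (x(y) = -15 + 3*(y/y) = -15 + 3*1 = -15 + 3 = -12)
(s(-1514) - 1562498) + x(354) = (1433*√(-1514) - 1562498) - 12 = (1433*(I*√1514) - 1562498) - 12 = (1433*I*√1514 - 1562498) - 12 = (-1562498 + 1433*I*√1514) - 12 = -1562510 + 1433*I*√1514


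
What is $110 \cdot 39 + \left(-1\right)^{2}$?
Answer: $4291$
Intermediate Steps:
$110 \cdot 39 + \left(-1\right)^{2} = 4290 + 1 = 4291$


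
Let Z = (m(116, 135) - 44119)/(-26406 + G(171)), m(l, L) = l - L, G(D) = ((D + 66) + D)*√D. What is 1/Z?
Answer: 13203/22069 - 612*√19/22069 ≈ 0.47738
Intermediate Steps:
G(D) = √D*(66 + 2*D) (G(D) = ((66 + D) + D)*√D = (66 + 2*D)*√D = √D*(66 + 2*D))
Z = -44138/(-26406 + 1224*√19) (Z = ((116 - 1*135) - 44119)/(-26406 + 2*√171*(33 + 171)) = ((116 - 135) - 44119)/(-26406 + 2*(3*√19)*204) = (-19 - 44119)/(-26406 + 1224*√19) = -44138/(-26406 + 1224*√19) ≈ 2.0948)
1/Z = 1/(3597247/2064233 + 1500692*√19/18578097)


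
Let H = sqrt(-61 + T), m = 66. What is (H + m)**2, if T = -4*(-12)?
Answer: (66 + I*sqrt(13))**2 ≈ 4343.0 + 475.93*I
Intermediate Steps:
T = 48
H = I*sqrt(13) (H = sqrt(-61 + 48) = sqrt(-13) = I*sqrt(13) ≈ 3.6056*I)
(H + m)**2 = (I*sqrt(13) + 66)**2 = (66 + I*sqrt(13))**2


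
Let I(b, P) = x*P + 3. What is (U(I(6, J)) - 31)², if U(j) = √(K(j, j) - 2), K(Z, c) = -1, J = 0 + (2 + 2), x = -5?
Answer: (31 - I*√3)² ≈ 958.0 - 107.39*I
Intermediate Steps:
J = 4 (J = 0 + 4 = 4)
I(b, P) = 3 - 5*P (I(b, P) = -5*P + 3 = 3 - 5*P)
U(j) = I*√3 (U(j) = √(-1 - 2) = √(-3) = I*√3)
(U(I(6, J)) - 31)² = (I*√3 - 31)² = (-31 + I*√3)²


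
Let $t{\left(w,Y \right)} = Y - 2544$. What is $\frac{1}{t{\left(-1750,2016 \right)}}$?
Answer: $- \frac{1}{528} \approx -0.0018939$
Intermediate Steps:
$t{\left(w,Y \right)} = -2544 + Y$
$\frac{1}{t{\left(-1750,2016 \right)}} = \frac{1}{-2544 + 2016} = \frac{1}{-528} = - \frac{1}{528}$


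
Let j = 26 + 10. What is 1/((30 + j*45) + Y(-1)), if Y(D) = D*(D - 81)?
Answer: 1/1732 ≈ 0.00057737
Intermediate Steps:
j = 36
Y(D) = D*(-81 + D)
1/((30 + j*45) + Y(-1)) = 1/((30 + 36*45) - (-81 - 1)) = 1/((30 + 1620) - 1*(-82)) = 1/(1650 + 82) = 1/1732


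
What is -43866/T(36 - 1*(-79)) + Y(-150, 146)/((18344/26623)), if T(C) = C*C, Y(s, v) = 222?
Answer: 38679559473/121299700 ≈ 318.88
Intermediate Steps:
T(C) = C²
-43866/T(36 - 1*(-79)) + Y(-150, 146)/((18344/26623)) = -43866/(36 - 1*(-79))² + 222/((18344/26623)) = -43866/(36 + 79)² + 222/((18344*(1/26623))) = -43866/(115²) + 222/(18344/26623) = -43866/13225 + 222*(26623/18344) = -43866*1/13225 + 2955153/9172 = -43866/13225 + 2955153/9172 = 38679559473/121299700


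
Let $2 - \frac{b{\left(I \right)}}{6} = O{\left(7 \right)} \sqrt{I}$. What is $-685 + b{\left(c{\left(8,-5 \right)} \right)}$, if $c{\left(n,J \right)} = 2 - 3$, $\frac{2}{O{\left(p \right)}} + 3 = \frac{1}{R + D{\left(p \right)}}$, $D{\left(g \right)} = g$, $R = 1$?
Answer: $-673 + \frac{96 i}{23} \approx -673.0 + 4.1739 i$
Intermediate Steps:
$O{\left(p \right)} = \frac{2}{-3 + \frac{1}{1 + p}}$
$c{\left(n,J \right)} = -1$
$b{\left(I \right)} = 12 + \frac{96 \sqrt{I}}{23}$ ($b{\left(I \right)} = 12 - 6 \frac{2 \left(-1 - 7\right)}{2 + 3 \cdot 7} \sqrt{I} = 12 - 6 \frac{2 \left(-1 - 7\right)}{2 + 21} \sqrt{I} = 12 - 6 \cdot 2 \cdot \frac{1}{23} \left(-8\right) \sqrt{I} = 12 - 6 \left(- \frac{16 \sqrt{I}}{23}\right) = 12 + \frac{96 \sqrt{I}}{23}$)
$-685 + b{\left(c{\left(8,-5 \right)} \right)} = -685 + \left(12 + \frac{96 \sqrt{-1}}{23}\right) = -685 + \left(12 + \frac{96 i}{23}\right) = -673 + \frac{96 i}{23}$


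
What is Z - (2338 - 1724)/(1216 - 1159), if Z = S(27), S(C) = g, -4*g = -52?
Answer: 127/57 ≈ 2.2281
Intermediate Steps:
g = 13 (g = -¼*(-52) = 13)
S(C) = 13
Z = 13
Z - (2338 - 1724)/(1216 - 1159) = 13 - (2338 - 1724)/(1216 - 1159) = 13 - 614/57 = 127/57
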